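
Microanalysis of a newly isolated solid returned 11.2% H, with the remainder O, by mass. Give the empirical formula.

Assume 100 g: 11.2 g H, 88.8 g O.
n(H) = 11.2/1.008 = 11.11, n(O) = 88.8/16.00 = 5.55
Smallest is O at 5.55 mol; normalising gives H 2.002, O 1.000
≈ 2:1 → H2O

H2O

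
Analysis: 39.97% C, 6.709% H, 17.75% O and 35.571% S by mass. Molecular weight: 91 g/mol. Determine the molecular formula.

Assume 100 g: 39.97 g C, 6.709 g H, 17.75 g O, 35.571 g S.
Moles — C: 39.97 / 12.01 = 3.328 mol; H: 6.709 / 1.008 = 6.656 mol; O: 17.75 / 16.00 = 1.109 mol; S: 35.571 / 32.07 = 1.109 mol
Smallest is S at 1.109 mol; normalising gives C 3.001, H 6.001, O 1.000, S 1.000
≈ 3:6:1:1 → C3H6OS
Empirical-formula mass = 90.15 g/mol
n = 91 / 90.15 = 1.01 ≈ 1
Molecular formula = empirical formula = C3H6OS

C3H6OS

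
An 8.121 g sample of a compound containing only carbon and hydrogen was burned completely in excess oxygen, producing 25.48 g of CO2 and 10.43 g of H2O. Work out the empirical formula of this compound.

CH2

mol C = 25.48 / 44.01 = 0.5790; mass C = 0.5790 × 12.01 = 6.953 g
mol H = 2 × (10.43 / 18.02) = 1.158; mass H = 1.158 × 1.008 = 1.167 g
Divide by the smallest (0.579 mol C): C 1.000, H 1.999
≈ 1:2 → CH2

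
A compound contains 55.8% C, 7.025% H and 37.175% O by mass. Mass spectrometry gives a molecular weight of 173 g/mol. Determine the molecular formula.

C8H12O4

Assume 100 g: 55.8 g C, 7.025 g H, 37.175 g O.
C: 55.8 g ÷ 12.01 g/mol = 4.646 mol
H: 7.025 g ÷ 1.008 g/mol = 6.969 mol
O: 37.175 g ÷ 16.00 g/mol = 2.323 mol
Divide by the smallest (2.323 mol O): C 2.000, H 3.000, O 1.000
→ C2H3O
Empirical-formula mass = 43.04 g/mol
n = 173 / 43.04 = 4.02 ≈ 4
Molecular formula = (C2H3O)×4 = C8H12O4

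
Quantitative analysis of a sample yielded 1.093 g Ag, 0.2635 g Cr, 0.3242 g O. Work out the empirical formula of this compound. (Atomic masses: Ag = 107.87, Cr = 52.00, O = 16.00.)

n(Ag) = 1.093/107.87 = 0.01013, n(Cr) = 0.2635/52.00 = 0.005067, n(O) = 0.3242/16.00 = 0.02026
Smallest is Cr at 0.005067 mol; normalising gives Ag 2.000, Cr 1.000, O 3.999
→ Ag2CrO4

Ag2CrO4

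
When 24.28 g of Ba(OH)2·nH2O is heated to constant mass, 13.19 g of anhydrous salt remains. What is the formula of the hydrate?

Mass of water lost = 24.28 − 13.19 = 11.09 g → 11.09 / 18.02 = 0.6154 mol H2O
Molar mass of Ba(OH)2 = 171.35 g/mol → mol Ba(OH)2 = 13.19 / 171.35 = 0.07698
n = 0.6154 / 0.07698 = 7.99 ≈ 8 → Ba(OH)2·8H2O

Ba(OH)2·8H2O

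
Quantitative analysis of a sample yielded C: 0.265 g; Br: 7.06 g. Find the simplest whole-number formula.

n(C) = 0.265/12.01 = 0.02206, n(Br) = 7.06/79.90 = 0.08836
Ratios (÷ 0.02206): C 1.000, Br 4.005
→ CBr4

CBr4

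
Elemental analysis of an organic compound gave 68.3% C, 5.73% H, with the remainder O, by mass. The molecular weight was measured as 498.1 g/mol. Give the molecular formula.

Assume 100 g: 68.3 g C, 5.73 g H, 25.97 g O.
Moles — C: 68.3 / 12.01 = 5.687 mol; H: 5.73 / 1.008 = 5.685 mol; O: 25.97 / 16.00 = 1.623 mol
Divide by the smallest (1.623 mol O): C 3.504, H 3.502, O 1.000
×2: C 7.01, H 7.00, O 2.00 → C7H7O2
Empirical-formula mass = 123.13 g/mol
n = 498.1 / 123.13 = 4.05 ≈ 4
Molecular formula = (C7H7O2)×4 = C28H28O8

C28H28O8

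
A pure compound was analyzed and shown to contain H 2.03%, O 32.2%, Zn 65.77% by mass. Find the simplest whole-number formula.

Assume 100 g: 2.03 g H, 32.2 g O, 65.77 g Zn.
H: 2.03 g ÷ 1.008 g/mol = 2.014 mol
O: 32.2 g ÷ 16.00 g/mol = 2.013 mol
Zn: 65.77 g ÷ 65.38 g/mol = 1.006 mol
Divide by the smallest (1.006 mol Zn): H 2.002, O 2.001, Zn 1.000
≈ 2:2:1 → H2O2Zn

H2O2Zn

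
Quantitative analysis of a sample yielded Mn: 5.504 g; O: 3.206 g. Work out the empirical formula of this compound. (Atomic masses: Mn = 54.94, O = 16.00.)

MnO2

Moles — Mn: 5.504 / 54.94 = 0.1002 mol; O: 3.206 / 16.00 = 0.2004 mol
Divide by the smallest (0.1002 mol Mn): Mn 1.000, O 2.000
Ratio ≈ 1:2, so the empirical formula is MnO2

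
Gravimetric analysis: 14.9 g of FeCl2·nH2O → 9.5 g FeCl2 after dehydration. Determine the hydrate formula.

FeCl2·4H2O

Mass of water lost = 14.9 − 9.5 = 5.4 g → 5.4 / 18.02 = 0.2997 mol H2O
Molar mass of FeCl2 = 126.75 g/mol → mol FeCl2 = 9.5 / 126.75 = 0.07495
n = 0.2997 / 0.07495 = 4.00 ≈ 4 → FeCl2·4H2O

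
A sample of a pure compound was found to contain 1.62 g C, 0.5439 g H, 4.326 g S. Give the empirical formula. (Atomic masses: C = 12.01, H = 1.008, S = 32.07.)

n(C) = 1.62/12.01 = 0.1349, n(H) = 0.5439/1.008 = 0.5396, n(S) = 4.326/32.07 = 0.1349
Ratios (÷ 0.1349): C 1.000, H 4.000, S 1.000
Ratio ≈ 1:4:1, so the empirical formula is CH4S

CH4S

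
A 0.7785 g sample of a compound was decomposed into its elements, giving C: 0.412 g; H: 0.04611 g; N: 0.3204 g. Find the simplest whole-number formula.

C3H4N2

Moles — C: 0.412 / 12.01 = 0.0343 mol; H: 0.04611 / 1.008 = 0.04574 mol; N: 0.3204 / 14.01 = 0.02287 mol
Divide by the smallest (0.02287 mol N): C 1.500, H 2.000, N 1.000
Scaling by 2: C 3.00, H 4.00, N 2.00 → C3H4N2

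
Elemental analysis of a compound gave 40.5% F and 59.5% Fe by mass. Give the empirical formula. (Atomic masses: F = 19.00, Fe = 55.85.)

F2Fe

Assume 100 g: 40.5 g F, 59.5 g Fe.
n(F) = 40.5/19.00 = 2.132, n(Fe) = 59.5/55.85 = 1.065
Divide by the smallest (1.065 mol Fe): F 2.001, Fe 1.000
≈ 2:1 → F2Fe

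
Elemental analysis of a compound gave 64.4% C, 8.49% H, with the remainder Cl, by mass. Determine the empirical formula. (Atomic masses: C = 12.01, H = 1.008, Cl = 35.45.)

C7H11Cl

Assume 100 g: 64.4 g C, 8.49 g H, 27.11 g Cl.
Moles — C: 64.4 / 12.01 = 5.362 mol; H: 8.49 / 1.008 = 8.423 mol; Cl: 27.11 / 35.45 = 0.7647 mol
Divide by the smallest (0.7647 mol Cl): C 7.012, H 11.014, Cl 1.000
Ratio ≈ 7:11:1, so the empirical formula is C7H11Cl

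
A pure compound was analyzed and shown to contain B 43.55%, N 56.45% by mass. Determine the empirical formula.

Assume 100 g: 43.55 g B, 56.45 g N.
B: 43.55 g ÷ 10.81 g/mol = 4.029 mol
N: 56.45 g ÷ 14.01 g/mol = 4.029 mol
Divide by the smallest (4.029 mol B): B 1.000, N 1.000
→ BN

BN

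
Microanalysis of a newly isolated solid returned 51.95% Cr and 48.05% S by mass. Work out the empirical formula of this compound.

Assume 100 g: 51.95 g Cr, 48.05 g S.
n(Cr) = 51.95/52.00 = 0.999, n(S) = 48.05/32.07 = 1.498
Divide by the smallest (0.999 mol Cr): Cr 1.000, S 1.500
Multiply by 2: Cr 2.00, S 3.00 → Cr2S3

Cr2S3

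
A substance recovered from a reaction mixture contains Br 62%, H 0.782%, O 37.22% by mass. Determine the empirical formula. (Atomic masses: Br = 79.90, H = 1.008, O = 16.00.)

BrHO3

Assume 100 g: 62 g Br, 0.782 g H, 37.22 g O.
n(Br) = 62/79.90 = 0.776, n(H) = 0.782/1.008 = 0.7758, n(O) = 37.22/16.00 = 2.326
Smallest is H at 0.7758 mol; normalising gives Br 1.000, H 1.000, O 2.999
Ratio ≈ 1:1:3, so the empirical formula is BrHO3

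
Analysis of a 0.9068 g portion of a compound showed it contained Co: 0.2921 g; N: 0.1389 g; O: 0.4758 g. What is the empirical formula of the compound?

CoN2O6

Moles — Co: 0.2921 / 58.93 = 0.004957 mol; N: 0.1389 / 14.01 = 0.009914 mol; O: 0.4758 / 16.00 = 0.02974 mol
Smallest is Co at 0.004957 mol; normalising gives Co 1.000, N 2.000, O 5.999
Ratio ≈ 1:2:6, so the empirical formula is CoN2O6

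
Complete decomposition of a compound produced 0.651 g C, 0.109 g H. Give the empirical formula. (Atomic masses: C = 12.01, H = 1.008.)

CH2

C: 0.651 g ÷ 12.01 g/mol = 0.0542 mol
H: 0.109 g ÷ 1.008 g/mol = 0.1081 mol
Ratios (÷ 0.0542): C 1.000, H 1.995
→ CH2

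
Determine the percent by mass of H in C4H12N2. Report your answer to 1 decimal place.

Molar mass = 4(12.01) + 12(1.008) + 2(14.01) = 88.156 g/mol
Mass of H per mole = 12 × 1.008 = 12.096 g
% H = 12.096 / 88.156 × 100 = 13.7%

13.7%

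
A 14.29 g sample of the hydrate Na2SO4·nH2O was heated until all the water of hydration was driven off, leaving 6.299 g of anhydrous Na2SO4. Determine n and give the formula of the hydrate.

Mass of water lost = 14.29 − 6.299 = 7.991 g → 7.991 / 18.02 = 0.4435 mol H2O
Molar mass of Na2SO4 = 142.05 g/mol → mol Na2SO4 = 6.299 / 142.05 = 0.04434
n = 0.4435 / 0.04434 = 10.00 ≈ 10 → Na2SO4·10H2O

Na2SO4·10H2O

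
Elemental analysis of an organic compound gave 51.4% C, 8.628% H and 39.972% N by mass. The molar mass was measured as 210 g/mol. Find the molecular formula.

C9H18N6

Assume 100 g: 51.4 g C, 8.628 g H, 39.972 g N.
n(C) = 51.4/12.01 = 4.28, n(H) = 8.628/1.008 = 8.56, n(N) = 39.972/14.01 = 2.853
Divide by the smallest (2.853 mol N): C 1.500, H 3.000, N 1.000
×2: C 3.00, H 6.00, N 2.00 → C3H6N2
Empirical-formula mass = 70.10 g/mol
n = 210 / 70.10 = 3.00 ≈ 3
Molecular formula = (C3H6N2)×3 = C9H18N6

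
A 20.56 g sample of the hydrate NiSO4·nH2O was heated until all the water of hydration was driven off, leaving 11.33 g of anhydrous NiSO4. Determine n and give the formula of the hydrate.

Mass of water lost = 20.56 − 11.33 = 9.23 g → 9.23 / 18.02 = 0.5122 mol H2O
Molar mass of NiSO4 = 154.76 g/mol → mol NiSO4 = 11.33 / 154.76 = 0.07321
n = 0.5122 / 0.07321 = 7.00 ≈ 7 → NiSO4·7H2O

NiSO4·7H2O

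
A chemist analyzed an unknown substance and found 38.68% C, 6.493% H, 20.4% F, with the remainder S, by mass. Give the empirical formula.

C3H6FS

Assume 100 g: 38.68 g C, 6.493 g H, 20.4 g F, 34.427 g S.
n(C) = 38.68/12.01 = 3.221, n(H) = 6.493/1.008 = 6.441, n(F) = 20.4/19.00 = 1.074, n(S) = 34.427/32.07 = 1.073
Smallest is S at 1.073 mol; normalising gives C 3.000, H 6.000, F 1.000, S 1.000
→ C3H6FS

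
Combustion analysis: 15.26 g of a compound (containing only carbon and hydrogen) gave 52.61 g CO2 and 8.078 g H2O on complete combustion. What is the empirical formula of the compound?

C4H3

mol C = 52.61 / 44.01 = 1.195; mass C = 1.195 × 12.01 = 14.36 g
mol H = 2 × (8.078 / 18.02) = 0.8966; mass H = 0.8966 × 1.008 = 0.9037 g
Ratios (÷ 0.8966): C 1.333, H 1.000
Scaling by 3: C 4.00, H 3.00 → C4H3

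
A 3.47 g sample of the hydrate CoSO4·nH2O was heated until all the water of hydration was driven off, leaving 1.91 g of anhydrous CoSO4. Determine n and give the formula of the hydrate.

CoSO4·7H2O

Mass of water lost = 3.47 − 1.91 = 1.56 g → 1.56 / 18.02 = 0.08657 mol H2O
Molar mass of CoSO4 = 155.00 g/mol → mol CoSO4 = 1.91 / 155.00 = 0.01232
n = 0.08657 / 0.01232 = 7.03 ≈ 7 → CoSO4·7H2O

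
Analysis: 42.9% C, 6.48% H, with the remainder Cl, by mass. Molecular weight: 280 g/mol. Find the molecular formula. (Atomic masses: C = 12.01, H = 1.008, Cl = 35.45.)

Assume 100 g: 42.9 g C, 6.48 g H, 50.62 g Cl.
n(C) = 42.9/12.01 = 3.572, n(H) = 6.48/1.008 = 6.429, n(Cl) = 50.62/35.45 = 1.428
Ratios (÷ 1.428): C 2.502, H 4.502, Cl 1.000
Multiply by 2: C 5.00, H 9.00, Cl 2.00 → C5H9Cl2
Empirical-formula mass = 140.02 g/mol
n = 280 / 140.02 = 2.00 ≈ 2
Molecular formula = (C5H9Cl2)×2 = C10H18Cl4

C10H18Cl4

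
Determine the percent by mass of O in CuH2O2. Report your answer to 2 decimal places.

32.80%

Molar mass = 1(63.55) + 2(1.008) + 2(16.00) = 97.566 g/mol
Mass of O per mole = 2 × 16.00 = 32.000 g
% O = 32.000 / 97.566 × 100 = 32.80%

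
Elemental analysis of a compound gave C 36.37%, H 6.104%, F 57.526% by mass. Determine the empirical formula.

CH2F

Assume 100 g: 36.37 g C, 6.104 g H, 57.526 g F.
C: 36.37 g ÷ 12.01 g/mol = 3.028 mol
H: 6.104 g ÷ 1.008 g/mol = 6.056 mol
F: 57.526 g ÷ 19.00 g/mol = 3.028 mol
Smallest is F at 3.028 mol; normalising gives C 1.000, H 2.000, F 1.000
≈ 1:2:1 → CH2F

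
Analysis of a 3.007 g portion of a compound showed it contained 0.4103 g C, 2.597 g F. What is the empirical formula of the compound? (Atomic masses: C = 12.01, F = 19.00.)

C: 0.4103 g ÷ 12.01 g/mol = 0.03416 mol
F: 2.597 g ÷ 19.00 g/mol = 0.1367 mol
Smallest is C at 0.03416 mol; normalising gives C 1.000, F 4.001
≈ 1:4 → CF4

CF4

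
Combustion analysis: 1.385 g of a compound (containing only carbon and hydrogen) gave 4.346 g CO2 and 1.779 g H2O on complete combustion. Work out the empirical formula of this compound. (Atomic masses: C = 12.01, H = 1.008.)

mol C = 4.346 / 44.01 = 0.09875; mass C = 0.09875 × 12.01 = 1.186 g
mol H = 2 × (1.779 / 18.02) = 0.1974; mass H = 0.1974 × 1.008 = 0.1990 g
Divide by the smallest (0.09875 mol C): C 1.000, H 1.999
→ CH2

CH2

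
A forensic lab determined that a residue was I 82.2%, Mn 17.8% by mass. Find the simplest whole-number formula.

I2Mn

Assume 100 g: 82.2 g I, 17.8 g Mn.
I: 82.2 g ÷ 126.90 g/mol = 0.6478 mol
Mn: 17.8 g ÷ 54.94 g/mol = 0.324 mol
Divide by the smallest (0.324 mol Mn): I 1.999, Mn 1.000
≈ 2:1 → I2Mn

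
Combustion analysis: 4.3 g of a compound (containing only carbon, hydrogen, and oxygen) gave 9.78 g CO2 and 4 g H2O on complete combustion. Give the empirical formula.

mol C = 9.78 / 44.01 = 0.2222; mass C = 0.2222 × 12.01 = 2.669 g
mol H = 2 × (4 / 18.02) = 0.4440; mass H = 0.4440 × 1.008 = 0.4475 g
mass O = 4.3 − (3.116) = 1.184 g → mol O = 0.07398
Ratios (÷ 0.07398): C 3.004, H 6.001, O 1.000
→ C3H6O

C3H6O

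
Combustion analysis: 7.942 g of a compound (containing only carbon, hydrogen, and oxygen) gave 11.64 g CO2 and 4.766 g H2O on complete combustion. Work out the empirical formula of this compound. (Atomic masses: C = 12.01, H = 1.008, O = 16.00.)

CH2O

mol C = 11.64 / 44.01 = 0.2645; mass C = 0.2645 × 12.01 = 3.176 g
mol H = 2 × (4.766 / 18.02) = 0.5290; mass H = 0.5290 × 1.008 = 0.5332 g
mass O = 7.942 − (3.710) = 4.232 g → mol O = 0.2645
Ratios (÷ 0.2645): C 1.000, H 2.000, O 1.000
Ratio ≈ 1:2:1, so the empirical formula is CH2O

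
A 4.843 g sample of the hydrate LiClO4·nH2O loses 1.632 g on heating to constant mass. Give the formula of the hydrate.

LiClO4·3H2O

Mass of anhydrous LiClO4 = 4.843 − 1.632 = 3.211 g
mol H2O = 1.632 / 18.02 = 0.09057
Molar mass of LiClO4 = 106.39 g/mol → mol LiClO4 = 3.211 / 106.39 = 0.03018
n = 0.09057 / 0.03018 = 3.00 ≈ 3 → LiClO4·3H2O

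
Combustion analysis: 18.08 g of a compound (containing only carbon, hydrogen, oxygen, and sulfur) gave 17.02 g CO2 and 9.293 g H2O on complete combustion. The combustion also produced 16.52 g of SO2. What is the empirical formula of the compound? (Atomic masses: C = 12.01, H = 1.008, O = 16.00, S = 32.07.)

C3H8O2S2

mol C = 17.02 / 44.01 = 0.3867; mass C = 0.3867 × 12.01 = 4.645 g
mol H = 2 × (9.293 / 18.02) = 1.031; mass H = 1.031 × 1.008 = 1.040 g
mol S = 16.52 / 64.07 = 0.2578; mass S = 8.269 g
mass O = 18.08 − (13.95) = 4.127 g → mol O = 0.2579
Smallest is S at 0.2578 mol; normalising gives C 1.500, H 4.000, O 1.000, S 1.000
Multiply by 2: C 3.00, H 8.00, O 2.00, S 2.00 → C3H8O2S2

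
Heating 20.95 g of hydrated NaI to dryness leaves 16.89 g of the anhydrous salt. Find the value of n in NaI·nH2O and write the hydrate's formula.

NaI·2H2O

Mass of water lost = 20.95 − 16.89 = 4.06 g → 4.06 / 18.02 = 0.2253 mol H2O
Molar mass of NaI = 149.89 g/mol → mol NaI = 16.89 / 149.89 = 0.1127
n = 0.2253 / 0.1127 = 2.00 ≈ 2 → NaI·2H2O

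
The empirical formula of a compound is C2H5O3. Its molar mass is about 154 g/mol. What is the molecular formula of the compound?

Empirical-formula mass = 77.06 g/mol
n = 154 / 77.06 = 2.00 ≈ 2
Molecular formula = (C2H5O3)2 = C4H10O6

C4H10O6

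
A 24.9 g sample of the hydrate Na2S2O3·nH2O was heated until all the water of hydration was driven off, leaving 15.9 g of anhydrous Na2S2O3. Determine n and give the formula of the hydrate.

Na2S2O3·5H2O

Mass of water lost = 24.9 − 15.9 = 9 g → 9 / 18.02 = 0.4994 mol H2O
Molar mass of Na2S2O3 = 158.12 g/mol → mol Na2S2O3 = 15.9 / 158.12 = 0.1006
n = 0.4994 / 0.1006 = 4.97 ≈ 5 → Na2S2O3·5H2O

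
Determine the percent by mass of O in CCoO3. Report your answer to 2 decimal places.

40.36%

Molar mass = 1(12.01) + 1(58.93) + 3(16.00) = 118.940 g/mol
Mass of O per mole = 3 × 16.00 = 48.000 g
% O = 48.000 / 118.940 × 100 = 40.36%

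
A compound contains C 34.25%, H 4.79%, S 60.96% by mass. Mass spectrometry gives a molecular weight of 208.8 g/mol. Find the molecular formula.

Assume 100 g: 34.25 g C, 4.79 g H, 60.96 g S.
Moles — C: 34.25 / 12.01 = 2.852 mol; H: 4.79 / 1.008 = 4.752 mol; S: 60.96 / 32.07 = 1.901 mol
Ratios (÷ 1.901): C 1.500, H 2.500, S 1.000
Scaling by 2: C 3.00, H 5.00, S 2.00 → C3H5S2
Empirical-formula mass = 105.21 g/mol
n = 208.8 / 105.21 = 1.98 ≈ 2
Molecular formula = (C3H5S2)×2 = C6H10S4

C6H10S4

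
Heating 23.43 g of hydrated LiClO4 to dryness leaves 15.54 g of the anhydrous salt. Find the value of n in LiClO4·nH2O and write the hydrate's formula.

Mass of water lost = 23.43 − 15.54 = 7.89 g → 7.89 / 18.02 = 0.4378 mol H2O
Molar mass of LiClO4 = 106.39 g/mol → mol LiClO4 = 15.54 / 106.39 = 0.1461
n = 0.4378 / 0.1461 = 3.00 ≈ 3 → LiClO4·3H2O

LiClO4·3H2O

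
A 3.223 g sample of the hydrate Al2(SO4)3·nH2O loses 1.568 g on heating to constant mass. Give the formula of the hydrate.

Al2(SO4)3·18H2O

Mass of anhydrous Al2(SO4)3 = 3.223 − 1.568 = 1.655 g
mol H2O = 1.568 / 18.02 = 0.08701
Molar mass of Al2(SO4)3 = 342.17 g/mol → mol Al2(SO4)3 = 1.655 / 342.17 = 0.004837
n = 0.08701 / 0.004837 = 17.99 ≈ 18 → Al2(SO4)3·18H2O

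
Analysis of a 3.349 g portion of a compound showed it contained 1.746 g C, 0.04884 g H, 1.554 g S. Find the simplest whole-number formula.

C3HS

Moles — C: 1.746 / 12.01 = 0.1454 mol; H: 0.04884 / 1.008 = 0.04845 mol; S: 1.554 / 32.07 = 0.04846 mol
Divide by the smallest (0.04845 mol H): C 3.000, H 1.000, S 1.000
≈ 3:1:1 → C3HS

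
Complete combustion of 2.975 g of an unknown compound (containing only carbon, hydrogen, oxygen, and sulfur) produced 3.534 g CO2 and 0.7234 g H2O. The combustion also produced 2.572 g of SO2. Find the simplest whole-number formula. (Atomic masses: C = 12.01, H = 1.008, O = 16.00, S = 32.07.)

mol C = 3.534 / 44.01 = 0.08030; mass C = 0.08030 × 12.01 = 0.9644 g
mol H = 2 × (0.7234 / 18.02) = 0.08029; mass H = 0.08029 × 1.008 = 0.08093 g
mol S = 2.572 / 64.07 = 0.04014; mass S = 1.287 g
mass O = 2.975 − (2.333) = 0.6423 g → mol O = 0.04014
Smallest is O at 0.04014 mol; normalising gives C 2.000, H 2.000, O 1.000, S 1.000
≈ 2:2:1:1 → C2H2OS

C2H2OS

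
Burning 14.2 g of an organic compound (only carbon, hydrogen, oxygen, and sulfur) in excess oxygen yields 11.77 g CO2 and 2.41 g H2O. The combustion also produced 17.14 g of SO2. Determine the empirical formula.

C2H2OS2

mol C = 11.77 / 44.01 = 0.2674; mass C = 0.2674 × 12.01 = 3.212 g
mol H = 2 × (2.41 / 18.02) = 0.2675; mass H = 0.2675 × 1.008 = 0.2696 g
mol S = 17.14 / 64.07 = 0.2675; mass S = 8.579 g
mass O = 14.2 − (12.06) = 2.139 g → mol O = 0.1337
Smallest is O at 0.1337 mol; normalising gives C 2.000, H 2.001, O 1.000, S 2.001
→ C2H2OS2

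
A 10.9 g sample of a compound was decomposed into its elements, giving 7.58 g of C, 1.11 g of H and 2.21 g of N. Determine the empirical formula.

Moles — C: 7.58 / 12.01 = 0.6311 mol; H: 1.11 / 1.008 = 1.101 mol; N: 2.21 / 14.01 = 0.1577 mol
Divide by the smallest (0.1577 mol N): C 4.001, H 6.981, N 1.000
→ C4H7N

C4H7N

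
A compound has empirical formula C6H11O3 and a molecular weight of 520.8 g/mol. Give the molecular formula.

Empirical-formula mass = 131.15 g/mol
n = 520.8 / 131.15 = 3.97 ≈ 4
Molecular formula = (C6H11O3)4 = C24H44O12

C24H44O12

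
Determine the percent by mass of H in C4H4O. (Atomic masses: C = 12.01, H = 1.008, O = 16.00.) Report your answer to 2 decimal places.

Molar mass = 4(12.01) + 4(1.008) + 1(16.00) = 68.072 g/mol
Mass of H per mole = 4 × 1.008 = 4.032 g
% H = 4.032 / 68.072 × 100 = 5.92%

5.92%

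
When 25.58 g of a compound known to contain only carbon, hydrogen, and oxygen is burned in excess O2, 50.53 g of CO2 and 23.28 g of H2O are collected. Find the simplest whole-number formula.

mol C = 50.53 / 44.01 = 1.148; mass C = 1.148 × 12.01 = 13.79 g
mol H = 2 × (23.28 / 18.02) = 2.584; mass H = 2.584 × 1.008 = 2.604 g
mass O = 25.58 − (16.39) = 9.186 g → mol O = 0.5741
Smallest is O at 0.5741 mol; normalising gives C 2.000, H 4.500, O 1.000
Multiply by 2: C 4.00, H 9.00, O 2.00 → C4H9O2

C4H9O2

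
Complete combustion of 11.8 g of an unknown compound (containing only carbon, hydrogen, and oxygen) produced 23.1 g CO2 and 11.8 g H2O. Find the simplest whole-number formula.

mol C = 23.1 / 44.01 = 0.5249; mass C = 0.5249 × 12.01 = 6.304 g
mol H = 2 × (11.8 / 18.02) = 1.310; mass H = 1.310 × 1.008 = 1.320 g
mass O = 11.8 − (7.624) = 4.176 g → mol O = 0.2610
Divide by the smallest (0.261 mol O): C 2.011, H 5.018, O 1.000
Ratio ≈ 2:5:1, so the empirical formula is C2H5O

C2H5O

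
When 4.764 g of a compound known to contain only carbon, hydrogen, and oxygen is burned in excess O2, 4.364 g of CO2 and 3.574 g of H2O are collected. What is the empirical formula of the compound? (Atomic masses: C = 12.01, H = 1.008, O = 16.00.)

mol C = 4.364 / 44.01 = 0.09916; mass C = 0.09916 × 12.01 = 1.191 g
mol H = 2 × (3.574 / 18.02) = 0.3967; mass H = 0.3967 × 1.008 = 0.3998 g
mass O = 4.764 − (1.591) = 3.173 g → mol O = 0.1983
Divide by the smallest (0.09916 mol C): C 1.000, H 4.000, O 2.000
→ CH4O2

CH4O2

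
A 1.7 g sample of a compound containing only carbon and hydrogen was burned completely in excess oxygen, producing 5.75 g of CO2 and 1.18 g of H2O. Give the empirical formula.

mol C = 5.75 / 44.01 = 0.1307; mass C = 0.1307 × 12.01 = 1.569 g
mol H = 2 × (1.18 / 18.02) = 0.1310; mass H = 0.1310 × 1.008 = 0.1320 g
Ratios (÷ 0.1307): C 1.000, H 1.002
≈ 1:1 → CH

CH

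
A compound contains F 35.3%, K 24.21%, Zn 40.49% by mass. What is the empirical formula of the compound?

F3KZn

Assume 100 g: 35.3 g F, 24.21 g K, 40.49 g Zn.
F: 35.3 g ÷ 19.00 g/mol = 1.858 mol
K: 24.21 g ÷ 39.10 g/mol = 0.6192 mol
Zn: 40.49 g ÷ 65.38 g/mol = 0.6193 mol
Ratios (÷ 0.6192): F 3.001, K 1.000, Zn 1.000
→ F3KZn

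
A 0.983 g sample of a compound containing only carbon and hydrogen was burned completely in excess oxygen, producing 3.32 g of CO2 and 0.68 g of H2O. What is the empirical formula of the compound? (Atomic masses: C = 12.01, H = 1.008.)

mol C = 3.32 / 44.01 = 0.07544; mass C = 0.07544 × 12.01 = 0.9060 g
mol H = 2 × (0.68 / 18.02) = 0.07547; mass H = 0.07547 × 1.008 = 0.07608 g
Smallest is C at 0.07544 mol; normalising gives C 1.000, H 1.000
Ratio ≈ 1:1, so the empirical formula is CH

CH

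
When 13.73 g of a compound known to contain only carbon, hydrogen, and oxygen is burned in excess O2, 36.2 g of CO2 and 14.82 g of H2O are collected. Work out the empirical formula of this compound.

C6H12O

mol C = 36.2 / 44.01 = 0.8225; mass C = 0.8225 × 12.01 = 9.879 g
mol H = 2 × (14.82 / 18.02) = 1.645; mass H = 1.645 × 1.008 = 1.658 g
mass O = 13.73 − (11.54) = 2.193 g → mol O = 0.1371
Divide by the smallest (0.1371 mol O): C 6.000, H 11.999, O 1.000
Ratio ≈ 6:12:1, so the empirical formula is C6H12O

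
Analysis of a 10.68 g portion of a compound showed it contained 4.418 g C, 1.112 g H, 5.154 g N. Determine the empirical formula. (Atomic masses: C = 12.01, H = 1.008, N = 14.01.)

Moles — C: 4.418 / 12.01 = 0.3679 mol; H: 1.112 / 1.008 = 1.103 mol; N: 5.154 / 14.01 = 0.3679 mol
Smallest is C at 0.3679 mol; normalising gives C 1.000, H 2.999, N 1.000
≈ 1:3:1 → CH3N

CH3N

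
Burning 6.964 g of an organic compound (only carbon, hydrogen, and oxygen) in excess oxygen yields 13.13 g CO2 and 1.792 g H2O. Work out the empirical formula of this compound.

C3H2O2

mol C = 13.13 / 44.01 = 0.2983; mass C = 0.2983 × 12.01 = 3.583 g
mol H = 2 × (1.792 / 18.02) = 0.1989; mass H = 0.1989 × 1.008 = 0.2005 g
mass O = 6.964 − (3.784) = 3.180 g → mol O = 0.1988
Divide by the smallest (0.1988 mol O): C 1.501, H 1.001, O 1.000
Multiply by 2: C 3.00, H 2.00, O 2.00 → C3H2O2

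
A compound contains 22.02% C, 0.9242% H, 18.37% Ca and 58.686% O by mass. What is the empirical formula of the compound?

Assume 100 g: 22.02 g C, 0.9242 g H, 18.37 g Ca, 58.686 g O.
Moles — C: 22.02 / 12.01 = 1.833 mol; H: 0.9242 / 1.008 = 0.9169 mol; Ca: 18.37 / 40.08 = 0.4583 mol; O: 58.686 / 16.00 = 3.668 mol
Divide by the smallest (0.4583 mol Ca): C 4.000, H 2.000, Ca 1.000, O 8.003
≈ 4:2:1:8 → C4H2CaO8

C4H2CaO8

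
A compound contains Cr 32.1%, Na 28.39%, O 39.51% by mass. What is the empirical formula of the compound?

CrNa2O4

Assume 100 g: 32.1 g Cr, 28.39 g Na, 39.51 g O.
Cr: 32.1 g ÷ 52.00 g/mol = 0.6173 mol
Na: 28.39 g ÷ 22.99 g/mol = 1.235 mol
O: 39.51 g ÷ 16.00 g/mol = 2.469 mol
Ratios (÷ 0.6173): Cr 1.000, Na 2.000, O 4.000
→ CrNa2O4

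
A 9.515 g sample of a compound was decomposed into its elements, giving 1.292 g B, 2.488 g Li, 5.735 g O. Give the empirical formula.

n(B) = 1.292/10.81 = 0.1195, n(Li) = 2.488/6.94 = 0.3585, n(O) = 5.735/16.00 = 0.3584
Ratios (÷ 0.1195): B 1.000, Li 3.000, O 2.999
≈ 1:3:3 → BLi3O3

BLi3O3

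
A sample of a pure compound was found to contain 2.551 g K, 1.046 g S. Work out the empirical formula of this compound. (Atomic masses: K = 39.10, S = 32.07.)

K2S

K: 2.551 g ÷ 39.10 g/mol = 0.06524 mol
S: 1.046 g ÷ 32.07 g/mol = 0.03262 mol
Divide by the smallest (0.03262 mol S): K 2.000, S 1.000
Ratio ≈ 2:1, so the empirical formula is K2S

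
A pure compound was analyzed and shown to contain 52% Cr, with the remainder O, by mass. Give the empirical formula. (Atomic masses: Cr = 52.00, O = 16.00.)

Assume 100 g: 52 g Cr, 48 g O.
n(Cr) = 52/52.00 = 1, n(O) = 48/16.00 = 3
Divide by the smallest (1 mol Cr): Cr 1.000, O 3.000
→ CrO3

CrO3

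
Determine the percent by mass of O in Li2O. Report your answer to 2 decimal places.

Molar mass = 2(6.94) + 1(16.00) = 29.880 g/mol
Mass of O per mole = 1 × 16.00 = 16.000 g
% O = 16.000 / 29.880 × 100 = 53.55%

53.55%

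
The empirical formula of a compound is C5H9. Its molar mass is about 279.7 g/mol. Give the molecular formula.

C20H36

Empirical-formula mass = 69.12 g/mol
n = 279.7 / 69.12 = 4.05 ≈ 4
Molecular formula = (C5H9)4 = C20H36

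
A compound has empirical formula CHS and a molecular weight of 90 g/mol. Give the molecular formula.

C2H2S2

Empirical-formula mass = 45.09 g/mol
n = 90 / 45.09 = 2.00 ≈ 2
Molecular formula = (CHS)2 = C2H2S2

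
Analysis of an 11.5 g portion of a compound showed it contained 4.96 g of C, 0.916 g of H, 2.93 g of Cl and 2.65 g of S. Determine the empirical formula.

Moles — C: 4.96 / 12.01 = 0.413 mol; H: 0.916 / 1.008 = 0.9087 mol; Cl: 2.93 / 35.45 = 0.08265 mol; S: 2.65 / 32.07 = 0.08263 mol
Smallest is S at 0.08263 mol; normalising gives C 4.998, H 10.997, Cl 1.000, S 1.000
≈ 5:11:1:1 → C5H11ClS

C5H11ClS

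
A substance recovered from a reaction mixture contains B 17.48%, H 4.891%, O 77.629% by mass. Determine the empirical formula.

BH3O3

Assume 100 g: 17.48 g B, 4.891 g H, 77.629 g O.
B: 17.48 g ÷ 10.81 g/mol = 1.617 mol
H: 4.891 g ÷ 1.008 g/mol = 4.852 mol
O: 77.629 g ÷ 16.00 g/mol = 4.852 mol
Divide by the smallest (1.617 mol B): B 1.000, H 3.001, O 3.000
Ratio ≈ 1:3:3, so the empirical formula is BH3O3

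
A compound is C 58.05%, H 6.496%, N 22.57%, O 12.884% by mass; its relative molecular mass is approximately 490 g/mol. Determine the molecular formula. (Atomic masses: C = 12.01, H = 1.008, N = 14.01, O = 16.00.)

Assume 100 g: 58.05 g C, 6.496 g H, 22.57 g N, 12.884 g O.
C: 58.05 g ÷ 12.01 g/mol = 4.833 mol
H: 6.496 g ÷ 1.008 g/mol = 6.444 mol
N: 22.57 g ÷ 14.01 g/mol = 1.611 mol
O: 12.884 g ÷ 16.00 g/mol = 0.8053 mol
Smallest is O at 0.8053 mol; normalising gives C 6.002, H 8.003, N 2.001, O 1.000
≈ 6:8:2:1 → C6H8N2O
Empirical-formula mass = 124.14 g/mol
n = 490 / 124.14 = 3.95 ≈ 4
Molecular formula = (C6H8N2O)×4 = C24H32N8O4

C24H32N8O4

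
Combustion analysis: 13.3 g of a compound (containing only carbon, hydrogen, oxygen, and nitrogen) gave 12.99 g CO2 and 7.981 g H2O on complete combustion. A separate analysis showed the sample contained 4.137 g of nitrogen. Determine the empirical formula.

mol C = 12.99 / 44.01 = 0.2952; mass C = 0.2952 × 12.01 = 3.545 g
mol H = 2 × (7.981 / 18.02) = 0.8858; mass H = 0.8858 × 1.008 = 0.8929 g
mol N = 4.137 / 14.01 = 0.2953
mass O = 13.3 − (8.575) = 4.725 g → mol O = 0.2953
Ratios (÷ 0.2952): C 1.000, H 3.001, N 1.000, O 1.001
Ratio ≈ 1:3:1:1, so the empirical formula is CH3NO

CH3NO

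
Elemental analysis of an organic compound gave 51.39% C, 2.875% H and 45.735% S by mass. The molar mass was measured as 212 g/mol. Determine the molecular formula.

C9H6S3

Assume 100 g: 51.39 g C, 2.875 g H, 45.735 g S.
C: 51.39 g ÷ 12.01 g/mol = 4.279 mol
H: 2.875 g ÷ 1.008 g/mol = 2.852 mol
S: 45.735 g ÷ 32.07 g/mol = 1.426 mol
Smallest is S at 1.426 mol; normalising gives C 3.000, H 2.000, S 1.000
Ratio ≈ 3:2:1, so the empirical formula is C3H2S
Empirical-formula mass = 70.12 g/mol
n = 212 / 70.12 = 3.02 ≈ 3
Molecular formula = (C3H2S)×3 = C9H6S3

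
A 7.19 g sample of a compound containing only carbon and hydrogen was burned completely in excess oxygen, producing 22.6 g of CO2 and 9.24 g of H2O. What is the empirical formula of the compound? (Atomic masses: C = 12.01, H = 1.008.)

mol C = 22.6 / 44.01 = 0.5135; mass C = 0.5135 × 12.01 = 6.167 g
mol H = 2 × (9.24 / 18.02) = 1.026; mass H = 1.026 × 1.008 = 1.034 g
Ratios (÷ 0.5135): C 1.000, H 1.997
≈ 1:2 → CH2

CH2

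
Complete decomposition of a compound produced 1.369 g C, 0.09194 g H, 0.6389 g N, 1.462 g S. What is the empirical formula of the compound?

C5H4N2S2

Moles — C: 1.369 / 12.01 = 0.114 mol; H: 0.09194 / 1.008 = 0.09121 mol; N: 0.6389 / 14.01 = 0.0456 mol; S: 1.462 / 32.07 = 0.04559 mol
Divide by the smallest (0.04559 mol S): C 2.500, H 2.001, N 1.000, S 1.000
Scaling by 2: C 5.00, H 4.00, N 2.00, S 2.00 → C5H4N2S2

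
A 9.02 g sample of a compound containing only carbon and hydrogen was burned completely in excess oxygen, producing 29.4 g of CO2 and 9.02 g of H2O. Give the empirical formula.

C2H3

mol C = 29.4 / 44.01 = 0.6680; mass C = 0.6680 × 12.01 = 8.023 g
mol H = 2 × (9.02 / 18.02) = 1.001; mass H = 1.001 × 1.008 = 1.009 g
Smallest is C at 0.668 mol; normalising gives C 1.000, H 1.499
×2: C 2.00, H 3.00 → C2H3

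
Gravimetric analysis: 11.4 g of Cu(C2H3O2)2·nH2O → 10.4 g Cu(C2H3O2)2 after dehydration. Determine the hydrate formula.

Cu(C2H3O2)2·H2O

Mass of water lost = 11.4 − 10.4 = 1 g → 1 / 18.02 = 0.05549 mol H2O
Molar mass of Cu(C2H3O2)2 = 181.64 g/mol → mol Cu(C2H3O2)2 = 10.4 / 181.64 = 0.05726
n = 0.05549 / 0.05726 = 0.97 ≈ 1 → Cu(C2H3O2)2·H2O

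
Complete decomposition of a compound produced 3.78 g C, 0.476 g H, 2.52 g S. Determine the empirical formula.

C4H6S

Moles — C: 3.78 / 12.01 = 0.3147 mol; H: 0.476 / 1.008 = 0.4722 mol; S: 2.52 / 32.07 = 0.07858 mol
Divide by the smallest (0.07858 mol S): C 4.005, H 6.010, S 1.000
Ratio ≈ 4:6:1, so the empirical formula is C4H6S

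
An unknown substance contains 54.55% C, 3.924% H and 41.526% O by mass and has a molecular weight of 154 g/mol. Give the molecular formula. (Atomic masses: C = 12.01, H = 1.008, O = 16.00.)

Assume 100 g: 54.55 g C, 3.924 g H, 41.526 g O.
n(C) = 54.55/12.01 = 4.542, n(H) = 3.924/1.008 = 3.893, n(O) = 41.526/16.00 = 2.595
Divide by the smallest (2.595 mol O): C 1.750, H 1.500, O 1.000
×4: C 7.00, H 6.00, O 4.00 → C7H6O4
Empirical-formula mass = 154.12 g/mol
n = 154 / 154.12 = 1.00 ≈ 1
Molecular formula = empirical formula = C7H6O4

C7H6O4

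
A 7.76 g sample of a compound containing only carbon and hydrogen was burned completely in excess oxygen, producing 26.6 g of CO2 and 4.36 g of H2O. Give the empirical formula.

mol C = 26.6 / 44.01 = 0.6044; mass C = 0.6044 × 12.01 = 7.259 g
mol H = 2 × (4.36 / 18.02) = 0.4839; mass H = 0.4839 × 1.008 = 0.4878 g
Divide by the smallest (0.4839 mol H): C 1.249, H 1.000
Scaling by 4: C 5.00, H 4.00 → C5H4

C5H4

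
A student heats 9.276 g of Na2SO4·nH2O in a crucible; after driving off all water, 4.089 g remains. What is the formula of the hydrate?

Na2SO4·10H2O

Mass of water lost = 9.276 − 4.089 = 5.187 g → 5.187 / 18.02 = 0.2878 mol H2O
Molar mass of Na2SO4 = 142.05 g/mol → mol Na2SO4 = 4.089 / 142.05 = 0.02879
n = 0.2878 / 0.02879 = 10.00 ≈ 10 → Na2SO4·10H2O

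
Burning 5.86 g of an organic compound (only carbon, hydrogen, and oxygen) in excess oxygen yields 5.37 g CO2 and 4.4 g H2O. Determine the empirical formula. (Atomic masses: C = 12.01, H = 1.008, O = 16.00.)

mol C = 5.37 / 44.01 = 0.1220; mass C = 0.1220 × 12.01 = 1.465 g
mol H = 2 × (4.4 / 18.02) = 0.4883; mass H = 0.4883 × 1.008 = 0.4923 g
mass O = 5.86 − (1.958) = 3.902 g → mol O = 0.2439
Ratios (÷ 0.122): C 1.000, H 4.002, O 1.999
→ CH4O2

CH4O2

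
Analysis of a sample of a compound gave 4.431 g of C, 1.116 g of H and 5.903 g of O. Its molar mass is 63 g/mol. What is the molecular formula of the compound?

C: 4.431 g ÷ 12.01 g/mol = 0.3689 mol
H: 1.116 g ÷ 1.008 g/mol = 1.107 mol
O: 5.903 g ÷ 16.00 g/mol = 0.3689 mol
Smallest is O at 0.3689 mol; normalising gives C 1.000, H 3.001, O 1.000
Ratio ≈ 1:3:1, so the empirical formula is CH3O
Empirical-formula mass = 31.03 g/mol
n = 63 / 31.03 = 2.03 ≈ 2
Molecular formula = (CH3O)×2 = C2H6O2

C2H6O2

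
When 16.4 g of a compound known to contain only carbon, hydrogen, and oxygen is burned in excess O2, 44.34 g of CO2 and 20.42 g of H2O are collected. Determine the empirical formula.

C8H18O

mol C = 44.34 / 44.01 = 1.007; mass C = 1.007 × 12.01 = 12.10 g
mol H = 2 × (20.42 / 18.02) = 2.266; mass H = 2.266 × 1.008 = 2.285 g
mass O = 16.4 − (14.38) = 2.015 g → mol O = 0.1260
Ratios (÷ 0.126): C 7.998, H 17.992, O 1.000
→ C8H18O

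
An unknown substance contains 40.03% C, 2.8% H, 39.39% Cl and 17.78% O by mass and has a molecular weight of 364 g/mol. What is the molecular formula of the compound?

C12H10Cl4O4

Assume 100 g: 40.03 g C, 2.8 g H, 39.39 g Cl, 17.78 g O.
C: 40.03 g ÷ 12.01 g/mol = 3.333 mol
H: 2.8 g ÷ 1.008 g/mol = 2.778 mol
Cl: 39.39 g ÷ 35.45 g/mol = 1.111 mol
O: 17.78 g ÷ 16.00 g/mol = 1.111 mol
Smallest is Cl at 1.111 mol; normalising gives C 3.000, H 2.500, Cl 1.000, O 1.000
×2: C 6.00, H 5.00, Cl 2.00, O 2.00 → C6H5Cl2O2
Empirical-formula mass = 180.00 g/mol
n = 364 / 180.00 = 2.02 ≈ 2
Molecular formula = (C6H5Cl2O2)×2 = C12H10Cl4O4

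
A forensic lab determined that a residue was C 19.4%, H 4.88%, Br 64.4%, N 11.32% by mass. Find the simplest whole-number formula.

C2H6BrN

Assume 100 g: 19.4 g C, 4.88 g H, 64.4 g Br, 11.32 g N.
C: 19.4 g ÷ 12.01 g/mol = 1.615 mol
H: 4.88 g ÷ 1.008 g/mol = 4.841 mol
Br: 64.4 g ÷ 79.90 g/mol = 0.806 mol
N: 11.32 g ÷ 14.01 g/mol = 0.808 mol
Divide by the smallest (0.806 mol Br): C 2.004, H 6.006, Br 1.000, N 1.002
≈ 2:6:1:1 → C2H6BrN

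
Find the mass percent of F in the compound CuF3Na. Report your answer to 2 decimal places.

Molar mass = 1(63.55) + 3(19.00) + 1(22.99) = 143.540 g/mol
Mass of F per mole = 3 × 19.00 = 57.000 g
% F = 57.000 / 143.540 × 100 = 39.71%

39.71%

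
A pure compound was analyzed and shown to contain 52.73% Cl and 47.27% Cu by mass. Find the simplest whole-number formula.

Assume 100 g: 52.73 g Cl, 47.27 g Cu.
Cl: 52.73 g ÷ 35.45 g/mol = 1.487 mol
Cu: 47.27 g ÷ 63.55 g/mol = 0.7438 mol
Ratios (÷ 0.7438): Cl 2.000, Cu 1.000
Ratio ≈ 2:1, so the empirical formula is Cl2Cu

Cl2Cu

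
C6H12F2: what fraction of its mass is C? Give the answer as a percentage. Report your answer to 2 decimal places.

Molar mass = 6(12.01) + 12(1.008) + 2(19.00) = 122.156 g/mol
Mass of C per mole = 6 × 12.01 = 72.060 g
% C = 72.060 / 122.156 × 100 = 58.99%

58.99%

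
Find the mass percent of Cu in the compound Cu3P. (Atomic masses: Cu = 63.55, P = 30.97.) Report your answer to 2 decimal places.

86.03%

Molar mass = 3(63.55) + 1(30.97) = 221.620 g/mol
Mass of Cu per mole = 3 × 63.55 = 190.650 g
% Cu = 190.650 / 221.620 × 100 = 86.03%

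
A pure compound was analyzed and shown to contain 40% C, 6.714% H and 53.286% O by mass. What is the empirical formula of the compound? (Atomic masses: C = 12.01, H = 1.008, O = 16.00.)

Assume 100 g: 40 g C, 6.714 g H, 53.286 g O.
C: 40 g ÷ 12.01 g/mol = 3.331 mol
H: 6.714 g ÷ 1.008 g/mol = 6.661 mol
O: 53.286 g ÷ 16.00 g/mol = 3.33 mol
Smallest is O at 3.33 mol; normalising gives C 1.000, H 2.000, O 1.000
→ CH2O

CH2O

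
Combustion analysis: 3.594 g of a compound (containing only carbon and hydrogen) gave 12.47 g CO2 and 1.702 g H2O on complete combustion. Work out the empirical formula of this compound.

mol C = 12.47 / 44.01 = 0.2833; mass C = 0.2833 × 12.01 = 3.403 g
mol H = 2 × (1.702 / 18.02) = 0.1889; mass H = 0.1889 × 1.008 = 0.1904 g
Divide by the smallest (0.1889 mol H): C 1.500, H 1.000
×2: C 3.00, H 2.00 → C3H2

C3H2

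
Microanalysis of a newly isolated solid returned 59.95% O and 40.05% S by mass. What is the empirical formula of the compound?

Assume 100 g: 59.95 g O, 40.05 g S.
O: 59.95 g ÷ 16.00 g/mol = 3.747 mol
S: 40.05 g ÷ 32.07 g/mol = 1.249 mol
Divide by the smallest (1.249 mol S): O 3.000, S 1.000
≈ 3:1 → O3S

O3S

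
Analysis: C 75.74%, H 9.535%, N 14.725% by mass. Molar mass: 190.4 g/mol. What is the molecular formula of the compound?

C12H18N2

Assume 100 g: 75.74 g C, 9.535 g H, 14.725 g N.
Moles — C: 75.74 / 12.01 = 6.306 mol; H: 9.535 / 1.008 = 9.459 mol; N: 14.725 / 14.01 = 1.051 mol
Divide by the smallest (1.051 mol N): C 6.000, H 9.000, N 1.000
≈ 6:9:1 → C6H9N
Empirical-formula mass = 95.14 g/mol
n = 190.4 / 95.14 = 2.00 ≈ 2
Molecular formula = (C6H9N)×2 = C12H18N2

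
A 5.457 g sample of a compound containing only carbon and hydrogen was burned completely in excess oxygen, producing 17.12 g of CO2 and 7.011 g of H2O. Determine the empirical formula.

mol C = 17.12 / 44.01 = 0.3890; mass C = 0.3890 × 12.01 = 4.672 g
mol H = 2 × (7.011 / 18.02) = 0.7781; mass H = 0.7781 × 1.008 = 0.7844 g
Divide by the smallest (0.389 mol C): C 1.000, H 2.000
Ratio ≈ 1:2, so the empirical formula is CH2

CH2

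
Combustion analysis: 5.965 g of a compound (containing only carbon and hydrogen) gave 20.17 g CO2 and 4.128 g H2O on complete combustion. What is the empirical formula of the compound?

mol C = 20.17 / 44.01 = 0.4583; mass C = 0.4583 × 12.01 = 5.504 g
mol H = 2 × (4.128 / 18.02) = 0.4582; mass H = 0.4582 × 1.008 = 0.4618 g
Divide by the smallest (0.4582 mol H): C 1.000, H 1.000
→ CH

CH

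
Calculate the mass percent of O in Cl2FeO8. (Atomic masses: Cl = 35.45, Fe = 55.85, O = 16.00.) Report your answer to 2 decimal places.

50.25%

Molar mass = 2(35.45) + 1(55.85) + 8(16.00) = 254.750 g/mol
Mass of O per mole = 8 × 16.00 = 128.000 g
% O = 128.000 / 254.750 × 100 = 50.25%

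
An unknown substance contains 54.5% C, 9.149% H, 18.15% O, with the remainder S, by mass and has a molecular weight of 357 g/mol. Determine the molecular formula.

C16H32O4S2

Assume 100 g: 54.5 g C, 9.149 g H, 18.15 g O, 18.201 g S.
C: 54.5 g ÷ 12.01 g/mol = 4.538 mol
H: 9.149 g ÷ 1.008 g/mol = 9.076 mol
O: 18.15 g ÷ 16.00 g/mol = 1.134 mol
S: 18.201 g ÷ 32.07 g/mol = 0.5675 mol
Smallest is S at 0.5675 mol; normalising gives C 7.996, H 15.993, O 1.999, S 1.000
→ C8H16O2S
Empirical-formula mass = 176.28 g/mol
n = 357 / 176.28 = 2.03 ≈ 2
Molecular formula = (C8H16O2S)×2 = C16H32O4S2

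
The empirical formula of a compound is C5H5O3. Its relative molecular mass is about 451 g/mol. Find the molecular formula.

C20H20O12

Empirical-formula mass = 113.09 g/mol
n = 451 / 113.09 = 3.99 ≈ 4
Molecular formula = (C5H5O3)4 = C20H20O12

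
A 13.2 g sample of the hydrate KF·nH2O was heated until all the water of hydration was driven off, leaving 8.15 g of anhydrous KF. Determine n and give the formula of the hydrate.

KF·2H2O

Mass of water lost = 13.2 − 8.15 = 5.05 g → 5.05 / 18.02 = 0.2802 mol H2O
Molar mass of KF = 58.10 g/mol → mol KF = 8.15 / 58.10 = 0.1403
n = 0.2802 / 0.1403 = 2.00 ≈ 2 → KF·2H2O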